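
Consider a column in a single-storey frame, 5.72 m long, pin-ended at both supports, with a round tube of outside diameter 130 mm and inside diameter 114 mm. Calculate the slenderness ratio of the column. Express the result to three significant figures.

λ ≈ 132

d_o = 130 mm, d_i = 114 mm
I = π(d_o⁴ − d_i⁴)/64 = π(130⁴ − 114.0⁴)/64 = 5.729×10^6 mm⁴
A = 3.066×10^3 mm²;  r_min = √(I/A) = √(5.729×10^6/3.066×10^3) = 43.23 mm
L_e = K·L = 1 × 5.72 m = 5.720 m = 5720.0 mm
λ = L_e / r_min = 5720.0 / 43.23 = 132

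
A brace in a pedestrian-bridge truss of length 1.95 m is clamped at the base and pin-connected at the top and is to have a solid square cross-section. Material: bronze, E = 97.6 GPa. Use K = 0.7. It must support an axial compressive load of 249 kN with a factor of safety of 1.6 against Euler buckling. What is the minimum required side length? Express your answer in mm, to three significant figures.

Required P_cr = n·P = 1.6 × 249 = 398.4 kN
L_e = K·L = 0.7 × 1.95 = 1.365 m
Required I = P_cr·L_e²/(π²E) = 3.984×10^5 × 1.365² / (π² × 9.76×10^10) = 7.706×10^-7 m⁴
I_req = 7.706×10^5 mm⁴
Solid square: I = a⁴/12  ⇒  a = (12I)^(1/4) = (12×7.706×10^5)^(1/4) = 55.1 mm

a ≈ 55.1 mm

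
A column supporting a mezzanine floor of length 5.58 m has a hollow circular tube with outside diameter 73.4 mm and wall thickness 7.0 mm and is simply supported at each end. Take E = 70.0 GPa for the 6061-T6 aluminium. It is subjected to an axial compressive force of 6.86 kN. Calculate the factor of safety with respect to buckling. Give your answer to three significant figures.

n ≈ 2.63

Inner diameter d_i = 73.4 − 2×7.0 = 59.40 mm
I = π(d_o⁴ − d_i⁴)/64 = π(73.4⁴ − 59.40⁴)/64 = 8.137×10^5 mm⁴
I = 8.137×10^5 mm⁴ = 8.137×10^-7 m⁴
Effective length L_e = K·L = 1 × 5.58 = 5.580 m
P_cr = π²EI / L_e² = π² × 70.0×10⁹ × 8.137×10^-7 / 5.580² = 1.805×10^4 N
Factor of safety n = P_cr / P = 18.055 / 6.86 = 2.63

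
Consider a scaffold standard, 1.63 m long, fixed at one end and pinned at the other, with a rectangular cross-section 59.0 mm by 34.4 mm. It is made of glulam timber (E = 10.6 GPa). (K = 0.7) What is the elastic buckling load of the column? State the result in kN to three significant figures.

P_cr ≈ 16.1 kN

Buckling occurs about the weak axis: I_min = h·b³/12 with b = 34.4 mm (the shorter side).
I_min = 59.0×34.4³/12 = 2.001×10^5 mm⁴
I = 2.001×10^5 mm⁴ = 2.001×10^-7 m⁴
Effective length L_e = K·L = 0.7 × 1.63 = 1.141 m
P_cr = π²EI / L_e² = π² × 10.6×10⁹ × 2.001×10^-7 / 1.141² = 1.608×10^4 N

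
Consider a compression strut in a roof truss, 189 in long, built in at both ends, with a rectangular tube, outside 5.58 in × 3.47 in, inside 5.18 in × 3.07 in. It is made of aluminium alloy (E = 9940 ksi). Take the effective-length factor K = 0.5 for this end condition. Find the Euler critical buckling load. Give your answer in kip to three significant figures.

Weak-axis I_min = (h_o·b_o³ − h_i·b_i³)/12 with b_o = 3.47, b_i = 3.070 in (shorter outer/inner sides).
I_min = (5.58×3.47³ − 5.180×3.070³)/12 = 6.939 in⁴
Effective length L_e = K·L = 0.5 × 189 = 94.50 in
P_cr = π²EI / L_e² = π² × 9940×10³ × 6.939 / 94.50² = 7.622×10^4 lb

P_cr ≈ 76.2 kip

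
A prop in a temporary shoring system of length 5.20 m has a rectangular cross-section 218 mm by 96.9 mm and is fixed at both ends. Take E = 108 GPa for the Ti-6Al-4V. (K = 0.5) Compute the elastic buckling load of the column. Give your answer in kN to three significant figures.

Buckling occurs about the weak axis: I_min = h·b³/12 with b = 96.9 mm (the shorter side).
I_min = 218×96.9³/12 = 1.653×10^7 mm⁴
I = 1.653×10^7 mm⁴ = 1.653×10^-5 m⁴
Effective length L_e = K·L = 0.5 × 5.20 = 2.600 m
P_cr = π²EI / L_e² = π² × 108×10⁹ × 1.653×10^-5 / 2.600² = 2.606×10^6 N

P_cr ≈ 2610 kN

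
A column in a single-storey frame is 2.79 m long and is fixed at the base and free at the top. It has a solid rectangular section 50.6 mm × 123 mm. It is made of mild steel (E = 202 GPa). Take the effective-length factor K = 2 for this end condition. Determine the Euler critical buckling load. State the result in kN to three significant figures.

Buckling occurs about the weak axis: I_min = h·b³/12 with b = 50.6 mm (the shorter side).
I_min = 123×50.6³/12 = 1.328×10^6 mm⁴
I = 1.328×10^6 mm⁴ = 1.328×10^-6 m⁴
Effective length L_e = K·L = 2 × 2.79 = 5.580 m
P_cr = π²EI / L_e² = π² × 202×10⁹ × 1.328×10^-6 / 5.580² = 8.503×10^4 N

P_cr ≈ 85.0 kN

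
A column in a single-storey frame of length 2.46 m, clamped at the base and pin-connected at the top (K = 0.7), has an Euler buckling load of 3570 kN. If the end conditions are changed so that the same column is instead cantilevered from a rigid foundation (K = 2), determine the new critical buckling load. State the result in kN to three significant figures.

P_cr ≈ 437 kN

P_cr ∝ 1/K², so P_cr,new = P_cr,old × (K_old/K_new)² = 3570 × (0.7/2)²
= 3570 × 0.1225 = 437 kN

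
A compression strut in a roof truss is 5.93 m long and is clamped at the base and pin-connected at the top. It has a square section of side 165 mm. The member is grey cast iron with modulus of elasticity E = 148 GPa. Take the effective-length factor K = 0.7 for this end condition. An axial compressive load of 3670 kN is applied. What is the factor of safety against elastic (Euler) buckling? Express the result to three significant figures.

I = a⁴/12 = 165⁴/12 = 6.177×10^7 mm⁴
I = 6.177×10^7 mm⁴ = 6.177×10^-5 m⁴
Effective length L_e = K·L = 0.7 × 5.93 = 4.151 m
P_cr = π²EI / L_e² = π² × 148×10⁹ × 6.177×10^-5 / 4.151² = 5.236×10^6 N
Factor of safety n = P_cr / P = 5236.1 / 3670 = 1.43

n ≈ 1.43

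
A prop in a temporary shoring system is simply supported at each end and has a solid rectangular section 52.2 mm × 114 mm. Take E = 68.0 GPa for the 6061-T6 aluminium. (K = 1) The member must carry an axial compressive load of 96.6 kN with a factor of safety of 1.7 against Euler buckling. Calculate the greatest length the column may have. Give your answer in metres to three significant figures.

Buckling occurs about the weak axis: I_min = h·b³/12 with b = 52.2 mm (the shorter side).
I_min = 114×52.2³/12 = 1.351×10^6 mm⁴
I = 1.351×10^-6 m⁴
Required critical load P_cr = n·P = 1.7 × 96.6 = 164.2 kN = 1.642×10^5 N
From P_cr = π²EI/(K·L)²:  L = (1/K)·√(π²EI/P_cr) = (1/1)·√(π²×6.80×10^10×1.351×10^-6/1.642×10^5)
L = 2.35 m

L_max ≈ 2.35 m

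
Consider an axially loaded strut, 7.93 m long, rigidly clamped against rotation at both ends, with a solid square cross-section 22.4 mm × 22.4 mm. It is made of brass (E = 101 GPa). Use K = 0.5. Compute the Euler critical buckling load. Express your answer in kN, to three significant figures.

I = a⁴/12 = 22.4⁴/12 = 2.098×10^4 mm⁴
I = 2.098×10^4 mm⁴ = 2.098×10^-8 m⁴
Effective length L_e = K·L = 0.5 × 7.93 = 3.965 m
P_cr = π²EI / L_e² = π² × 101×10⁹ × 2.098×10^-8 / 3.965² = 1.330×10^3 N

P_cr ≈ 1.33 kN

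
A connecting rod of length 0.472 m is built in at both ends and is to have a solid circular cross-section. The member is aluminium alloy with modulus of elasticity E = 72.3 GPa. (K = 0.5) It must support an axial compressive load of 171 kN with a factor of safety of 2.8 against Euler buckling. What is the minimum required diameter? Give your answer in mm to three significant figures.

Required P_cr = n·P = 2.8 × 171 = 478.8 kN
L_e = K·L = 0.5 × 0.472 = 0.2360 m
Required I = P_cr·L_e²/(π²E) = 4.788×10^5 × 0.2360² / (π² × 7.23×10^10) = 3.737×10^-8 m⁴
I_req = 3.737×10^4 mm⁴
Solid circle: I = πd⁴/64  ⇒  d = (64I/π)^(1/4) = (64×3.737×10^4/π)^(1/4) = 29.5 mm

d ≈ 29.5 mm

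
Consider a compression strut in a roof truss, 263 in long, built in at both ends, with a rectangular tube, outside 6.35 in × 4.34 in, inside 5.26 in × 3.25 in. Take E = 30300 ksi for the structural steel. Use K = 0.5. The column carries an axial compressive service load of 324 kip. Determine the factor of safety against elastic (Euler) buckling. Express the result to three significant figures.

n ≈ 1.51

Weak-axis I_min = (h_o·b_o³ − h_i·b_i³)/12 with b_o = 4.34, b_i = 3.250 in (shorter outer/inner sides).
I_min = (6.35×4.34³ − 5.260×3.250³)/12 = 28.21 in⁴
Effective length L_e = K·L = 0.5 × 263 = 131.5 in
P_cr = π²EI / L_e² = π² × 30300×10³ × 28.21 / 131.5² = 4.879×10^5 lb
Factor of safety n = P_cr / P = 487.86 / 324 = 1.51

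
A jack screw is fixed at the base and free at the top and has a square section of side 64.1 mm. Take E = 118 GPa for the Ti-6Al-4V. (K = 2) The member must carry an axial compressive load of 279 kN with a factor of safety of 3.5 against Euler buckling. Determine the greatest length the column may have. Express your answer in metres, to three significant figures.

L_max ≈ 0.648 m

I = a⁴/12 = 64.1⁴/12 = 1.407×10^6 mm⁴
I = 1.407×10^-6 m⁴
Required critical load P_cr = n·P = 3.5 × 279 = 976.5 kN = 9.765×10^5 N
From P_cr = π²EI/(K·L)²:  L = (1/K)·√(π²EI/P_cr) = (1/2)·√(π²×1.18×10^11×1.407×10^-6/9.765×10^5)
L = 0.648 m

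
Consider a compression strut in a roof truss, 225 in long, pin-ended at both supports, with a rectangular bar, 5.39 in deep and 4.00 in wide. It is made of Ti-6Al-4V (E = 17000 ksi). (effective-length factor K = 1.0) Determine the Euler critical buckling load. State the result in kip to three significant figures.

P_cr ≈ 95.3 kip

Buckling occurs about the weak axis: I_min = h·b³/12 with b = 4.00 in (the shorter side).
I_min = 5.39×4.00³/12 = 28.75 in⁴
Effective length L_e = K·L = 1 × 225 = 225.0 in
P_cr = π²EI / L_e² = π² × 17000×10³ × 28.75 / 225.0² = 9.527×10^4 lb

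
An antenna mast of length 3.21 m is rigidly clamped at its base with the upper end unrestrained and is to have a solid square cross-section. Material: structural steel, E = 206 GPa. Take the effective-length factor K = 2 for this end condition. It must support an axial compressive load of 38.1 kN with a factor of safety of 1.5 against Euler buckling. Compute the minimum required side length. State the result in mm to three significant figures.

Required P_cr = n·P = 1.5 × 38.1 = 57.15 kN
L_e = K·L = 2 × 3.21 = 6.420 m
Required I = P_cr·L_e²/(π²E) = 5.715×10^4 × 6.420² / (π² × 2.06×10^11) = 1.159×10^-6 m⁴
I_req = 1.159×10^6 mm⁴
Solid square: I = a⁴/12  ⇒  a = (12I)^(1/4) = (12×1.159×10^6)^(1/4) = 61.1 mm

a ≈ 61.1 mm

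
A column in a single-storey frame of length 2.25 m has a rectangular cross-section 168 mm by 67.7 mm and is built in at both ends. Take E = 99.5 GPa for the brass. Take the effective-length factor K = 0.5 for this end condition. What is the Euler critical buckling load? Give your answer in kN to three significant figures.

P_cr ≈ 3370 kN

Buckling occurs about the weak axis: I_min = h·b³/12 with b = 67.7 mm (the shorter side).
I_min = 168×67.7³/12 = 4.344×10^6 mm⁴
I = 4.344×10^6 mm⁴ = 4.344×10^-6 m⁴
Effective length L_e = K·L = 0.5 × 2.25 = 1.125 m
P_cr = π²EI / L_e² = π² × 99.5×10⁹ × 4.344×10^-6 / 1.125² = 3.371×10^6 N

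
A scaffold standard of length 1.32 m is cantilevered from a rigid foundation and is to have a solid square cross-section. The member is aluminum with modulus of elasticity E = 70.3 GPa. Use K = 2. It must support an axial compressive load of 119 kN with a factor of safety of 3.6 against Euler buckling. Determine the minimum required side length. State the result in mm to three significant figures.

Required P_cr = n·P = 3.6 × 119 = 428.4 kN
L_e = K·L = 2 × 1.32 = 2.640 m
Required I = P_cr·L_e²/(π²E) = 4.284×10^5 × 2.640² / (π² × 7.03×10^10) = 4.303×10^-6 m⁴
I_req = 4.303×10^6 mm⁴
Solid square: I = a⁴/12  ⇒  a = (12I)^(1/4) = (12×4.303×10^6)^(1/4) = 84.8 mm

a ≈ 84.8 mm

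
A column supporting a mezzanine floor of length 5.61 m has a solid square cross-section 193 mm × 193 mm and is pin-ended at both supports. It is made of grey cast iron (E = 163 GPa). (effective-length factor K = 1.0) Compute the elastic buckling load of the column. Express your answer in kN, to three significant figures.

I = a⁴/12 = 193⁴/12 = 1.156×10^8 mm⁴
I = 1.156×10^8 mm⁴ = 1.156×10^-4 m⁴
Effective length L_e = K·L = 1 × 5.61 = 5.610 m
P_cr = π²EI / L_e² = π² × 163×10⁹ × 1.156×10^-4 / 5.610² = 5.910×10^6 N

P_cr ≈ 5910 kN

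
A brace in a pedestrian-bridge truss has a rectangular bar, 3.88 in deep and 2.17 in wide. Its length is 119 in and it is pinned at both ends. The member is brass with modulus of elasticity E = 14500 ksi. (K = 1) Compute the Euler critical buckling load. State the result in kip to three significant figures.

Buckling occurs about the weak axis: I_min = h·b³/12 with b = 2.17 in (the shorter side).
I_min = 3.88×2.17³/12 = 3.304 in⁴
Effective length L_e = K·L = 1 × 119 = 119.0 in
P_cr = π²EI / L_e² = π² × 14500×10³ × 3.304 / 119.0² = 3.339×10^4 lb

P_cr ≈ 33.4 kip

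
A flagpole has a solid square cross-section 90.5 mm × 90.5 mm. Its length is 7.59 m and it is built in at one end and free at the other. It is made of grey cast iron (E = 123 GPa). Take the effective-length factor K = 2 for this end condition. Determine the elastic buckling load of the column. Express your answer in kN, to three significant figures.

I = a⁴/12 = 90.5⁴/12 = 5.590×10^6 mm⁴
I = 5.590×10^6 mm⁴ = 5.590×10^-6 m⁴
Effective length L_e = K·L = 2 × 7.59 = 15.18 m
P_cr = π²EI / L_e² = π² × 123×10⁹ × 5.590×10^-6 / 15.18² = 2.945×10^4 N

P_cr ≈ 29.4 kN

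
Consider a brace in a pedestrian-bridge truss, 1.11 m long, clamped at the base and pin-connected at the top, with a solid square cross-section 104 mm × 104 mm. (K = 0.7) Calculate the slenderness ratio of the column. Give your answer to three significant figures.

For a square r = a/√12 = 104/√12 = 30.02 mm
L_e = K·L = 0.7 × 1.11 m = 0.7770 m = 777.00 mm
λ = L_e / r_min = 777.00 / 30.02 = 25.9

λ ≈ 25.9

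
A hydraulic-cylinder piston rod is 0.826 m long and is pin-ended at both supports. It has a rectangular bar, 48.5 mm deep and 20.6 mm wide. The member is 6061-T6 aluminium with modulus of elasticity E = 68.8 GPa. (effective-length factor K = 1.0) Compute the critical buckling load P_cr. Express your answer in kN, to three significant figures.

Buckling occurs about the weak axis: I_min = h·b³/12 with b = 20.6 mm (the shorter side).
I_min = 48.5×20.6³/12 = 3.533×10^4 mm⁴
I = 3.533×10^4 mm⁴ = 3.533×10^-8 m⁴
Effective length L_e = K·L = 1 × 0.826 = 0.8260 m
P_cr = π²EI / L_e² = π² × 68.8×10⁹ × 3.533×10^-8 / 0.8260² = 3.516×10^4 N

P_cr ≈ 35.2 kN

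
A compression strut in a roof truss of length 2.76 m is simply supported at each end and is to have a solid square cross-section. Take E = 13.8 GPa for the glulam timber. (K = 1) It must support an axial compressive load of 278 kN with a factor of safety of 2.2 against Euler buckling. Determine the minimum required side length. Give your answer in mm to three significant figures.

Required P_cr = n·P = 2.2 × 278 = 611.6 kN
L_e = K·L = 1 × 2.76 = 2.760 m
Required I = P_cr·L_e²/(π²E) = 6.116×10^5 × 2.760² / (π² × 1.38×10^10) = 3.421×10^-5 m⁴
I_req = 3.421×10^7 mm⁴
Solid square: I = a⁴/12  ⇒  a = (12I)^(1/4) = (12×3.421×10^7)^(1/4) = 142 mm

a ≈ 142 mm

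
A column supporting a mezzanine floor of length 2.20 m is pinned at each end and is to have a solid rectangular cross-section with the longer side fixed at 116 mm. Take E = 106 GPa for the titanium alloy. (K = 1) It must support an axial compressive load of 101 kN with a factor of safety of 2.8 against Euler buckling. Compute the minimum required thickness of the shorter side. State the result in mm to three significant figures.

b ≈ 51.3 mm

Required P_cr = n·P = 2.8 × 101 = 282.8 kN
L_e = K·L = 1 × 2.20 = 2.200 m
Required I = P_cr·L_e²/(π²E) = 2.828×10^5 × 2.200² / (π² × 1.06×10^11) = 1.308×10^-6 m⁴
I_req = 1.308×10^6 mm⁴
Rectangle, weak axis: I_min = h·b³/12 with h = 116 mm fixed  ⇒  b = (12I/h)^(1/3) = 51.3 mm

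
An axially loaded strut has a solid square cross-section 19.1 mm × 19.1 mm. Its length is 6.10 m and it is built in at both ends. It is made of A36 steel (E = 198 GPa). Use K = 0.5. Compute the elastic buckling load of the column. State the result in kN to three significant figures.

P_cr ≈ 2.33 kN

I = a⁴/12 = 19.1⁴/12 = 1.109×10^4 mm⁴
I = 1.109×10^4 mm⁴ = 1.109×10^-8 m⁴
Effective length L_e = K·L = 0.5 × 6.10 = 3.050 m
P_cr = π²EI / L_e² = π² × 198×10⁹ × 1.109×10^-8 / 3.050² = 2.330×10^3 N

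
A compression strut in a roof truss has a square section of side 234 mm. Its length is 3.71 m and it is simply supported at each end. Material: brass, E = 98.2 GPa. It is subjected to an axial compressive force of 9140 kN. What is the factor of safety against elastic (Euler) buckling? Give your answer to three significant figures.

I = a⁴/12 = 234⁴/12 = 2.499×10^8 mm⁴
I = 2.499×10^8 mm⁴ = 2.499×10^-4 m⁴
Effective length L_e = K·L = 1 × 3.71 = 3.710 m
P_cr = π²EI / L_e² = π² × 98.2×10⁹ × 2.499×10^-4 / 3.710² = 1.759×10^7 N
Factor of safety n = P_cr / P = 17593 / 9140 = 1.92

n ≈ 1.92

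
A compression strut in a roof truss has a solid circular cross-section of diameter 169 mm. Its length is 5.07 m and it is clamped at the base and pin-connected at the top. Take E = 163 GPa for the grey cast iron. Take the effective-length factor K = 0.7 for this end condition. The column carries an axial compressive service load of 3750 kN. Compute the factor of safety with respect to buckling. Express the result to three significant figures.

n ≈ 1.36

I = πd⁴/64 = π×169⁴/64 = 4.004×10^7 mm⁴
I = 4.004×10^7 mm⁴ = 4.004×10^-5 m⁴
Effective length L_e = K·L = 0.7 × 5.07 = 3.549 m
P_cr = π²EI / L_e² = π² × 163×10⁹ × 4.004×10^-5 / 3.549² = 5.114×10^6 N
Factor of safety n = P_cr / P = 5114.4 / 3750 = 1.36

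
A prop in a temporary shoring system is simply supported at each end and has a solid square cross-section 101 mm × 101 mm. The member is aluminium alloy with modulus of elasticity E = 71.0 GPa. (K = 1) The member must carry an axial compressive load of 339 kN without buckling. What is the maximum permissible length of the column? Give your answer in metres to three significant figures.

L_max ≈ 4.23 m

I = a⁴/12 = 101⁴/12 = 8.672×10^6 mm⁴
I = 8.672×10^-6 m⁴
At the buckling limit P_cr = P = 3.390×10^5 N
From P_cr = π²EI/(K·L)²:  L = (1/K)·√(π²EI/P_cr) = (1/1)·√(π²×7.10×10^10×8.672×10^-6/3.390×10^5)
L = 4.23 m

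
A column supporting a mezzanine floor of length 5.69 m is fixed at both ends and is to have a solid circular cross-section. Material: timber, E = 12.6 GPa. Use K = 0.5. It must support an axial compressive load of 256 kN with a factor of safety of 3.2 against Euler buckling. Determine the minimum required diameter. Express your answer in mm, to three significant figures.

Required P_cr = n·P = 3.2 × 256 = 819.2 kN
L_e = K·L = 0.5 × 5.69 = 2.845 m
Required I = P_cr·L_e²/(π²E) = 8.192×10^5 × 2.845² / (π² × 1.26×10^10) = 5.332×10^-5 m⁴
I_req = 5.332×10^7 mm⁴
Solid circle: I = πd⁴/64  ⇒  d = (64I/π)^(1/4) = (64×5.332×10^7/π)^(1/4) = 182 mm

d ≈ 182 mm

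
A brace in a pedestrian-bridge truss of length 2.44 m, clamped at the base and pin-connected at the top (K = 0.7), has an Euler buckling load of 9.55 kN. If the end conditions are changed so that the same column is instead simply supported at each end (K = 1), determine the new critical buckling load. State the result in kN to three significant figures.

P_cr ∝ 1/K², so P_cr,new = P_cr,old × (K_old/K_new)² = 9.55 × (0.7/1)²
= 9.55 × 0.4900 = 4.68 kN

P_cr ≈ 4.68 kN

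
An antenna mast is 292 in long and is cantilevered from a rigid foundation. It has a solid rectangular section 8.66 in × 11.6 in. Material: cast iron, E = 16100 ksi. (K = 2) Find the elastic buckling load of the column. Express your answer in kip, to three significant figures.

P_cr ≈ 293 kip

Buckling occurs about the weak axis: I_min = h·b³/12 with b = 8.66 in (the shorter side).
I_min = 11.6×8.66³/12 = 627.8 in⁴
Effective length L_e = K·L = 2 × 292 = 584.0 in
P_cr = π²EI / L_e² = π² × 16100×10³ × 627.8 / 584.0² = 2.925×10^5 lb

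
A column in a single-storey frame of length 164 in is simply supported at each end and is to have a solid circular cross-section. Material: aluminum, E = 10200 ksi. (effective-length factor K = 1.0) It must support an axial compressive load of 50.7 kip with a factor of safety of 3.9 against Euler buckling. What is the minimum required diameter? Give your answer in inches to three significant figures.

d ≈ 5.73 in

Required P_cr = n·P = 3.9 × 50.7 = 197.7 kip
L_e = K·L = 1 × 164 = 164.0 in
Required I = P_cr·L_e²/(π²E) = 1.977×10^5 × 164.0² / (π² × 1.02×10^7) = 52.83 in⁴
Solid circle: I = πd⁴/64  ⇒  d = (64I/π)^(1/4) = (64×52.83/π)^(1/4) = 5.73 in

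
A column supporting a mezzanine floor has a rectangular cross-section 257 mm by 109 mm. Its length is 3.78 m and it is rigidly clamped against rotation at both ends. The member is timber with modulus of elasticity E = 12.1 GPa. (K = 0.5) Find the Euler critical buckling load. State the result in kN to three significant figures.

Buckling occurs about the weak axis: I_min = h·b³/12 with b = 109 mm (the shorter side).
I_min = 257×109³/12 = 2.774×10^7 mm⁴
I = 2.774×10^7 mm⁴ = 2.774×10^-5 m⁴
Effective length L_e = K·L = 0.5 × 3.78 = 1.890 m
P_cr = π²EI / L_e² = π² × 12.1×10⁹ × 2.774×10^-5 / 1.890² = 9.272×10^5 N

P_cr ≈ 927 kN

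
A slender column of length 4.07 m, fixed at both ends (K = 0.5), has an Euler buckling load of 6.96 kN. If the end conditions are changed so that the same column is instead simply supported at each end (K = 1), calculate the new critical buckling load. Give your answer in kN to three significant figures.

P_cr ≈ 1.74 kN

P_cr ∝ 1/K², so P_cr,new = P_cr,old × (K_old/K_new)² = 6.96 × (0.5/1)²
= 6.96 × 0.2500 = 1.74 kN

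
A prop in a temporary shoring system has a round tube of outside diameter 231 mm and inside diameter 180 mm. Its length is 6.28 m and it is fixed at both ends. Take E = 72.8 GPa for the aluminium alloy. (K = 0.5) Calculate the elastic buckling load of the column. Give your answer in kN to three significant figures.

P_cr ≈ 6430 kN

d_o = 231 mm, d_i = 180 mm
I = π(d_o⁴ − d_i⁴)/64 = π(231⁴ − 180.0⁴)/64 = 8.824×10^7 mm⁴
I = 8.824×10^7 mm⁴ = 8.824×10^-5 m⁴
Effective length L_e = K·L = 0.5 × 6.28 = 3.140 m
P_cr = π²EI / L_e² = π² × 72.8×10⁹ × 8.824×10^-5 / 3.140² = 6.430×10^6 N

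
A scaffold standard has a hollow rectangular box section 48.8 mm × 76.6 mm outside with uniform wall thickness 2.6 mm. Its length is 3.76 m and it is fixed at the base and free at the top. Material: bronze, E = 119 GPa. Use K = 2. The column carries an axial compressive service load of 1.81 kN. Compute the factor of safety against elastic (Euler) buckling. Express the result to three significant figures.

n ≈ 2.85

Inner dimensions: h_i = 76.6 − 2×2.6 = 71.40 mm, b_i = 48.8 − 2×2.6 = 43.60 mm
Weak-axis I_min = (h_o·b_o³ − h_i·b_i³)/12 with b_o = 48.8, b_i = 43.60 mm (shorter outer/inner sides).
I_min = (76.6×48.8³ − 71.40×43.60³)/12 = 2.487×10^5 mm⁴
I = 2.487×10^5 mm⁴ = 2.487×10^-7 m⁴
Effective length L_e = K·L = 2 × 3.76 = 7.520 m
P_cr = π²EI / L_e² = π² × 119×10⁹ × 2.487×10^-7 / 7.520² = 5.165×10^3 N
Factor of safety n = P_cr / P = 5.1649 / 1.81 = 2.85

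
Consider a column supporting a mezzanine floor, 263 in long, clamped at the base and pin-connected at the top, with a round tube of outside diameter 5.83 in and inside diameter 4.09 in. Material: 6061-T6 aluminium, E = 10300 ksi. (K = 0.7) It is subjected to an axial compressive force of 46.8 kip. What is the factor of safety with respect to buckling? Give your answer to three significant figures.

d_o = 5.83 in, d_i = 4.09 in
I = π(d_o⁴ − d_i⁴)/64 = π(5.83⁴ − 4.090⁴)/64 = 42.97 in⁴
Effective length L_e = K·L = 0.7 × 263 = 184.1 in
P_cr = π²EI / L_e² = π² × 10300×10³ × 42.97 / 184.1² = 1.289×10^5 lb
Factor of safety n = P_cr / P = 128.89 / 46.8 = 2.75

n ≈ 2.75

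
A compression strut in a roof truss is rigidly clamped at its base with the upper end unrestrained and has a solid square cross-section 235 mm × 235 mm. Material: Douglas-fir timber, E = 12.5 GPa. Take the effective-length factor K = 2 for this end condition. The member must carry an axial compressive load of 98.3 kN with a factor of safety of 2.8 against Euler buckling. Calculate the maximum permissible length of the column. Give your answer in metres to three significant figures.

I = a⁴/12 = 235⁴/12 = 2.542×10^8 mm⁴
I = 2.542×10^-4 m⁴
Required critical load P_cr = n·P = 2.8 × 98.3 = 275.2 kN = 2.752×10^5 N
From P_cr = π²EI/(K·L)²:  L = (1/K)·√(π²EI/P_cr) = (1/2)·√(π²×1.25×10^10×2.542×10^-4/2.752×10^5)
L = 5.34 m

L_max ≈ 5.34 m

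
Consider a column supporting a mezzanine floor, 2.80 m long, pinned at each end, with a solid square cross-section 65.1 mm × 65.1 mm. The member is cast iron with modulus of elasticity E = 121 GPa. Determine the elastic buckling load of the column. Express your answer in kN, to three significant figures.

I = a⁴/12 = 65.1⁴/12 = 1.497×10^6 mm⁴
I = 1.497×10^6 mm⁴ = 1.497×10^-6 m⁴
Effective length L_e = K·L = 1 × 2.80 = 2.800 m
P_cr = π²EI / L_e² = π² × 121×10⁹ × 1.497×10^-6 / 2.800² = 2.280×10^5 N

P_cr ≈ 228 kN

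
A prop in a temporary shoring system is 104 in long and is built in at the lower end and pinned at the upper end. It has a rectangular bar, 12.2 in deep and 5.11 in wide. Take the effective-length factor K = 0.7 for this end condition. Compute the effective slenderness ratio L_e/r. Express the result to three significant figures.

For a rectangle r_min = b/√12 = 5.11/√12 = 1.475 in
L_e = K·L = 0.7 × 104 = 72.80 in
λ = L_e / r_min = 72.800 / 1.475 = 49.4

λ ≈ 49.4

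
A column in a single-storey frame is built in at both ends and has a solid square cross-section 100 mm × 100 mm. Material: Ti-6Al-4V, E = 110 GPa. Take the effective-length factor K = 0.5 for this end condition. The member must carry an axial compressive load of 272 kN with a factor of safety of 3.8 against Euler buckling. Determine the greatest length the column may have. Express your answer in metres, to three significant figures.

I = a⁴/12 = 100⁴/12 = 8.333×10^6 mm⁴
I = 8.333×10^-6 m⁴
Required critical load P_cr = n·P = 3.8 × 272 = 1034 kN = 1.034×10^6 N
From P_cr = π²EI/(K·L)²:  L = (1/K)·√(π²EI/P_cr) = (1/0.5)·√(π²×1.10×10^11×8.333×10^-6/1.034×10^6)
L = 5.92 m

L_max ≈ 5.92 m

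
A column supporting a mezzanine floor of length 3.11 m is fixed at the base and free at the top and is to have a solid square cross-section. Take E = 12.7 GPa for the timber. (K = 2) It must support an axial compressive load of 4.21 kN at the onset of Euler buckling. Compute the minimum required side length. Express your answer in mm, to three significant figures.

a ≈ 62.8 mm

L_e = K·L = 2 × 3.11 = 6.220 m
Required I = P_cr·L_e²/(π²E) = 4.210×10^3 × 6.220² / (π² × 1.27×10^10) = 1.299×10^-6 m⁴
I_req = 1.299×10^6 mm⁴
Solid square: I = a⁴/12  ⇒  a = (12I)^(1/4) = (12×1.299×10^6)^(1/4) = 62.8 mm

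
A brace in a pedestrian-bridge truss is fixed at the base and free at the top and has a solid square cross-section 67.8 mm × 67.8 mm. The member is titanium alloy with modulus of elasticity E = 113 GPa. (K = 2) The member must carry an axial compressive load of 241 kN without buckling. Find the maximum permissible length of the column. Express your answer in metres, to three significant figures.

L_max ≈ 1.43 m

I = a⁴/12 = 67.8⁴/12 = 1.761×10^6 mm⁴
I = 1.761×10^-6 m⁴
At the buckling limit P_cr = P = 2.410×10^5 N
From P_cr = π²EI/(K·L)²:  L = (1/K)·√(π²EI/P_cr) = (1/2)·√(π²×1.13×10^11×1.761×10^-6/2.410×10^5)
L = 1.43 m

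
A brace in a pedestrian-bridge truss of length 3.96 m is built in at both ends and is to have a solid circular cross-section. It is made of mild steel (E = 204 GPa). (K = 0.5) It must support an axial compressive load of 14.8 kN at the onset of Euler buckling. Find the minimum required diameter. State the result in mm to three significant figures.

L_e = K·L = 0.5 × 3.96 = 1.980 m
Required I = P_cr·L_e²/(π²E) = 1.480×10^4 × 1.980² / (π² × 2.04×10^11) = 2.882×10^-8 m⁴
I_req = 2.882×10^4 mm⁴
Solid circle: I = πd⁴/64  ⇒  d = (64I/π)^(1/4) = (64×2.882×10^4/π)^(1/4) = 27.7 mm

d ≈ 27.7 mm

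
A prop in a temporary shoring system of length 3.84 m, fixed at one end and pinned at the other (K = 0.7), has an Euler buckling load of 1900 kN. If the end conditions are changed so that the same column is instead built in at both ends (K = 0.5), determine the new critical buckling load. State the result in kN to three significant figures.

P_cr ∝ 1/K², so P_cr,new = P_cr,old × (K_old/K_new)² = 1900 × (0.7/0.5)²
= 1900 × 1.960 = 3720 kN

P_cr ≈ 3720 kN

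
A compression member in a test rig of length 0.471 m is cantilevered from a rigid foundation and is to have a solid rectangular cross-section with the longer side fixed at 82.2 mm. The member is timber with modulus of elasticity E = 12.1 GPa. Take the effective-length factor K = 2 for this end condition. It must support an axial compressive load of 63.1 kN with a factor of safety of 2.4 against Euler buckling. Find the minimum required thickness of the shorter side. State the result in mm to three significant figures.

b ≈ 54.8 mm

Required P_cr = n·P = 2.4 × 63.1 = 151.4 kN
L_e = K·L = 2 × 0.471 = 0.9420 m
Required I = P_cr·L_e²/(π²E) = 1.514×10^5 × 0.9420² / (π² × 1.21×10^10) = 1.125×10^-6 m⁴
I_req = 1.125×10^6 mm⁴
Rectangle, weak axis: I_min = h·b³/12 with h = 82.2 mm fixed  ⇒  b = (12I/h)^(1/3) = 54.8 mm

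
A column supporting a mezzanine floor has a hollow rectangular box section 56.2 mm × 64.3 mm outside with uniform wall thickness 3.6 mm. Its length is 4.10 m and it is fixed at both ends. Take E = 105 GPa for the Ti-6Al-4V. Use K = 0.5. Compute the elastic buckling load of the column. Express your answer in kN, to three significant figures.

P_cr ≈ 96.5 kN

Inner dimensions: h_i = 64.3 − 2×3.6 = 57.10 mm, b_i = 56.2 − 2×3.6 = 49.00 mm
Weak-axis I_min = (h_o·b_o³ − h_i·b_i³)/12 with b_o = 56.2, b_i = 49.00 mm (shorter outer/inner sides).
I_min = (64.3×56.2³ − 57.10×49.00³)/12 = 3.913×10^5 mm⁴
I = 3.913×10^5 mm⁴ = 3.913×10^-7 m⁴
Effective length L_e = K·L = 0.5 × 4.10 = 2.050 m
P_cr = π²EI / L_e² = π² × 105×10⁹ × 3.913×10^-7 / 2.050² = 9.650×10^4 N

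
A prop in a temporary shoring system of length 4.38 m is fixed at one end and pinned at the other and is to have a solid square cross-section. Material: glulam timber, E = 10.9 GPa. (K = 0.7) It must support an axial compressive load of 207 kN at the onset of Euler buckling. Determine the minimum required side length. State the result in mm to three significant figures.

a ≈ 121 mm

L_e = K·L = 0.7 × 4.38 = 3.066 m
Required I = P_cr·L_e²/(π²E) = 2.070×10^5 × 3.066² / (π² × 1.09×10^10) = 1.809×10^-5 m⁴
I_req = 1.809×10^7 mm⁴
Solid square: I = a⁴/12  ⇒  a = (12I)^(1/4) = (12×1.809×10^7)^(1/4) = 121 mm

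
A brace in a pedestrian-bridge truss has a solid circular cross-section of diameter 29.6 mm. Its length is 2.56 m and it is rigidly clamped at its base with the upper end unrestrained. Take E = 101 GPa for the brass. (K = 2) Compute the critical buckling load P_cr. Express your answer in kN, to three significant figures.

I = πd⁴/64 = π×29.6⁴/64 = 3.768×10^4 mm⁴
I = 3.768×10^4 mm⁴ = 3.768×10^-8 m⁴
Effective length L_e = K·L = 2 × 2.56 = 5.120 m
P_cr = π²EI / L_e² = π² × 101×10⁹ × 3.768×10^-8 / 5.120² = 1.433×10^3 N

P_cr ≈ 1.43 kN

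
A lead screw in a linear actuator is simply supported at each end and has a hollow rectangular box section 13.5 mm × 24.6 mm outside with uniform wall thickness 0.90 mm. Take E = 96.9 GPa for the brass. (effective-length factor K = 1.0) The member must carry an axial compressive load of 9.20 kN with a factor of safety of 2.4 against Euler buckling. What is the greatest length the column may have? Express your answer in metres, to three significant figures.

L_max ≈ 0.294 m

Inner dimensions: h_i = 24.6 − 2×0.90 = 22.80 mm, b_i = 13.5 − 2×0.90 = 11.70 mm
Weak-axis I_min = (h_o·b_o³ − h_i·b_i³)/12 with b_o = 13.5, b_i = 11.70 mm (shorter outer/inner sides).
I_min = (24.6×13.5³ − 22.80×11.70³)/12 = 2.001×10^3 mm⁴
I = 2.001×10^-9 m⁴
Required critical load P_cr = n·P = 2.4 × 9.20 = 22.08 kN = 2.208×10^4 N
From P_cr = π²EI/(K·L)²:  L = (1/K)·√(π²EI/P_cr) = (1/1)·√(π²×9.69×10^10×2.001×10^-9/2.208×10^4)
L = 0.294 m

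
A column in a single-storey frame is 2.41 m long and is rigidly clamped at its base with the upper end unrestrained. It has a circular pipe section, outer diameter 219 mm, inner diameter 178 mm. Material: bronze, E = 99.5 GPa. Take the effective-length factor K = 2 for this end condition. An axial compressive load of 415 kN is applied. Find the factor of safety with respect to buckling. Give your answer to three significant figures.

d_o = 219 mm, d_i = 178 mm
I = π(d_o⁴ − d_i⁴)/64 = π(219⁴ − 178.0⁴)/64 = 6.364×10^7 mm⁴
I = 6.364×10^7 mm⁴ = 6.364×10^-5 m⁴
Effective length L_e = K·L = 2 × 2.41 = 4.820 m
P_cr = π²EI / L_e² = π² × 99.5×10⁹ × 6.364×10^-5 / 4.820² = 2.690×10^6 N
Factor of safety n = P_cr / P = 2689.9 / 415 = 6.48

n ≈ 6.48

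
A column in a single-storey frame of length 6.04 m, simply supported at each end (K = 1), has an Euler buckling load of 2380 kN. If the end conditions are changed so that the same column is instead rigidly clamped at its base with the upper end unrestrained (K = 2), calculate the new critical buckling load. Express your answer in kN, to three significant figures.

P_cr ∝ 1/K², so P_cr,new = P_cr,old × (K_old/K_new)² = 2380 × (1/2)²
= 2380 × 0.2500 = 595 kN

P_cr ≈ 595 kN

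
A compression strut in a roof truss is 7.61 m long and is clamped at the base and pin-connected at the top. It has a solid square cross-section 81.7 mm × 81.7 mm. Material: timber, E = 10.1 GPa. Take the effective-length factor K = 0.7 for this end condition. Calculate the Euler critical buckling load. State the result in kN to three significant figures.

I = a⁴/12 = 81.7⁴/12 = 3.713×10^6 mm⁴
I = 3.713×10^6 mm⁴ = 3.713×10^-6 m⁴
Effective length L_e = K·L = 0.7 × 7.61 = 5.327 m
P_cr = π²EI / L_e² = π² × 10.1×10⁹ × 3.713×10^-6 / 5.327² = 1.304×10^4 N

P_cr ≈ 13.0 kN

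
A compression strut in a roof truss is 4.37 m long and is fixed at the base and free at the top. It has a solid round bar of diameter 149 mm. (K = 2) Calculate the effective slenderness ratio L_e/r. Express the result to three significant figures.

For a solid circle r = d/4 = 149/4 = 37.25 mm
L_e = K·L = 2 × 4.37 m = 8.740 m = 8740.0 mm
λ = L_e / r_min = 8740.0 / 37.25 = 235

λ ≈ 235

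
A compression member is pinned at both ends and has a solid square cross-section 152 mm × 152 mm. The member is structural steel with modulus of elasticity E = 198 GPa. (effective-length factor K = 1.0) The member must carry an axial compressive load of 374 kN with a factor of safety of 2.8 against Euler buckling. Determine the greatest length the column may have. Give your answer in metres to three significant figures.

I = a⁴/12 = 152⁴/12 = 4.448×10^7 mm⁴
I = 4.448×10^-5 m⁴
Required critical load P_cr = n·P = 2.8 × 374 = 1047 kN = 1.047×10^6 N
From P_cr = π²EI/(K·L)²:  L = (1/K)·√(π²EI/P_cr) = (1/1)·√(π²×1.98×10^11×4.448×10^-5/1.047×10^6)
L = 9.11 m

L_max ≈ 9.11 m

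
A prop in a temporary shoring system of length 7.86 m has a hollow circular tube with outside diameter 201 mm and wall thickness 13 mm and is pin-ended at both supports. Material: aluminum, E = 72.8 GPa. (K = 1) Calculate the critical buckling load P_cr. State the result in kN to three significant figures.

P_cr ≈ 396 kN

Inner diameter d_i = 201 − 2×13 = 175.0 mm
I = π(d_o⁴ − d_i⁴)/64 = π(201⁴ − 175.0⁴)/64 = 3.408×10^7 mm⁴
I = 3.408×10^7 mm⁴ = 3.408×10^-5 m⁴
Effective length L_e = K·L = 1 × 7.86 = 7.860 m
P_cr = π²EI / L_e² = π² × 72.8×10⁹ × 3.408×10^-5 / 7.860² = 3.964×10^5 N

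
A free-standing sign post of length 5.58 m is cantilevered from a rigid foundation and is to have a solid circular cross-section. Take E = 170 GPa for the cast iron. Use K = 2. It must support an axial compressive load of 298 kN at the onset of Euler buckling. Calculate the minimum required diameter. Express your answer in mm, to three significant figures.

L_e = K·L = 2 × 5.58 = 11.16 m
Required I = P_cr·L_e²/(π²E) = 2.980×10^5 × 11.16² / (π² × 1.70×10^11) = 2.212×10^-5 m⁴
I_req = 2.212×10^7 mm⁴
Solid circle: I = πd⁴/64  ⇒  d = (64I/π)^(1/4) = (64×2.212×10^7/π)^(1/4) = 146 mm

d ≈ 146 mm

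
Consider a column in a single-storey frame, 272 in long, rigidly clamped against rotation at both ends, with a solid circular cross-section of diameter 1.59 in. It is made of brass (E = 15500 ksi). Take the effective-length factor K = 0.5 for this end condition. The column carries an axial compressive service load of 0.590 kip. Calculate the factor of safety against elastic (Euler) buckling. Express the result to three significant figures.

I = πd⁴/64 = π×1.59⁴/64 = 0.3137 in⁴
Effective length L_e = K·L = 0.5 × 272 = 136.0 in
P_cr = π²EI / L_e² = π² × 15500×10³ × 0.3137 / 136.0² = 2.595×10^3 lb
Factor of safety n = P_cr / P = 2.5948 / 0.590 = 4.40

n ≈ 4.40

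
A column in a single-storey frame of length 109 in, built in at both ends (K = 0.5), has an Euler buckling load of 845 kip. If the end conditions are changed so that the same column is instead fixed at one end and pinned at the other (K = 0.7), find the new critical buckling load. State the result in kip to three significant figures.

P_cr ≈ 431 kip

P_cr ∝ 1/K², so P_cr,new = P_cr,old × (K_old/K_new)² = 845 × (0.5/0.7)²
= 845 × 0.5102 = 431 kip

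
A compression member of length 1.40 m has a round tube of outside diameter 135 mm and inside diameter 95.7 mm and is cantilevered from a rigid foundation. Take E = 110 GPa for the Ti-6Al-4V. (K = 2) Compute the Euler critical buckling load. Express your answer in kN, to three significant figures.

P_cr ≈ 1690 kN

d_o = 135 mm, d_i = 95.7 mm
I = π(d_o⁴ − d_i⁴)/64 = π(135⁴ − 95.70⁴)/64 = 1.219×10^7 mm⁴
I = 1.219×10^7 mm⁴ = 1.219×10^-5 m⁴
Effective length L_e = K·L = 2 × 1.40 = 2.800 m
P_cr = π²EI / L_e² = π² × 110×10⁹ × 1.219×10^-5 / 2.800² = 1.688×10^6 N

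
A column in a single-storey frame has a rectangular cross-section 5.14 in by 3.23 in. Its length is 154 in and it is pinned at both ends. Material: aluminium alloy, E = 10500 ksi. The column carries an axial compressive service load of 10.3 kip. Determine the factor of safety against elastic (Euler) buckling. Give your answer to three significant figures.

Buckling occurs about the weak axis: I_min = h·b³/12 with b = 3.23 in (the shorter side).
I_min = 5.14×3.23³/12 = 14.43 in⁴
Effective length L_e = K·L = 1 × 154 = 154.0 in
P_cr = π²EI / L_e² = π² × 10500×10³ × 14.43 / 154.0² = 6.307×10^4 lb
Factor of safety n = P_cr / P = 63.072 / 10.3 = 6.12

n ≈ 6.12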